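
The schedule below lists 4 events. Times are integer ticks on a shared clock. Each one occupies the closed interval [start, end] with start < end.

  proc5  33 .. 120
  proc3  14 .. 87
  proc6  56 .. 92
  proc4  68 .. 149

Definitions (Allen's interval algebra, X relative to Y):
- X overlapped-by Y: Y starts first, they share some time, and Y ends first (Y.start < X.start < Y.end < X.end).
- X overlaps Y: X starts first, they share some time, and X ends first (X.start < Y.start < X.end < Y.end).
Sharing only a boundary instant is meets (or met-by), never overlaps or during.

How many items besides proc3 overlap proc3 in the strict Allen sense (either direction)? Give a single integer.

3

Target proc3 = [14, 87].
proc4 [68, 149] → overlapped-by → counts.
proc5 [33, 120] → overlapped-by → counts.
proc6 [56, 92] → overlapped-by → counts.
Total: 3.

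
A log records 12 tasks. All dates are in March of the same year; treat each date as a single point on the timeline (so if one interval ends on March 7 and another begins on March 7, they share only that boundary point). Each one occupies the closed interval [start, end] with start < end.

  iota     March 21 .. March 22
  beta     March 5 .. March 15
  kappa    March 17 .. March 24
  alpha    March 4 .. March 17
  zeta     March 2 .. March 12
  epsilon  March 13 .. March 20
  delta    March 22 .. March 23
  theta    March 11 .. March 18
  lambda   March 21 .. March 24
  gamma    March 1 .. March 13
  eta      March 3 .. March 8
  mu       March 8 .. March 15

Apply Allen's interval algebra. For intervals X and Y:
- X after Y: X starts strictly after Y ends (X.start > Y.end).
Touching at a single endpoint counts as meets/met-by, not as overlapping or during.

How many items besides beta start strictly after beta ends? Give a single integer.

Target beta = [March 5, March 15].
alpha [March 4, March 17] → contains → no.
delta [March 22, March 23] → after → counts.
epsilon [March 13, March 20] → overlapped-by → no.
eta [March 3, March 8] → overlaps → no.
gamma [March 1, March 13] → overlaps → no.
iota [March 21, March 22] → after → counts.
kappa [March 17, March 24] → after → counts.
lambda [March 21, March 24] → after → counts.
mu [March 8, March 15] → finishes → no.
theta [March 11, March 18] → overlapped-by → no.
zeta [March 2, March 12] → overlaps → no.
Total: 4.

4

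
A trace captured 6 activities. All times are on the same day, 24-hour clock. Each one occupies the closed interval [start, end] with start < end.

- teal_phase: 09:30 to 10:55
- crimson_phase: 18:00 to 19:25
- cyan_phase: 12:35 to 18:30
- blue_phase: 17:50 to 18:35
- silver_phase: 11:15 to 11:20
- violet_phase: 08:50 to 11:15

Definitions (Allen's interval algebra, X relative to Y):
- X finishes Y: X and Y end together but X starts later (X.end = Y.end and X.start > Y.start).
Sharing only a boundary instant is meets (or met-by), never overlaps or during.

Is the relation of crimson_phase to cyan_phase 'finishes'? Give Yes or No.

crimson_phase = [18:00, 19:25], cyan_phase = [12:35, 18:30].
Actual relation of crimson_phase to cyan_phase: overlapped-by.
Asked whether 'finishes' holds → No.

No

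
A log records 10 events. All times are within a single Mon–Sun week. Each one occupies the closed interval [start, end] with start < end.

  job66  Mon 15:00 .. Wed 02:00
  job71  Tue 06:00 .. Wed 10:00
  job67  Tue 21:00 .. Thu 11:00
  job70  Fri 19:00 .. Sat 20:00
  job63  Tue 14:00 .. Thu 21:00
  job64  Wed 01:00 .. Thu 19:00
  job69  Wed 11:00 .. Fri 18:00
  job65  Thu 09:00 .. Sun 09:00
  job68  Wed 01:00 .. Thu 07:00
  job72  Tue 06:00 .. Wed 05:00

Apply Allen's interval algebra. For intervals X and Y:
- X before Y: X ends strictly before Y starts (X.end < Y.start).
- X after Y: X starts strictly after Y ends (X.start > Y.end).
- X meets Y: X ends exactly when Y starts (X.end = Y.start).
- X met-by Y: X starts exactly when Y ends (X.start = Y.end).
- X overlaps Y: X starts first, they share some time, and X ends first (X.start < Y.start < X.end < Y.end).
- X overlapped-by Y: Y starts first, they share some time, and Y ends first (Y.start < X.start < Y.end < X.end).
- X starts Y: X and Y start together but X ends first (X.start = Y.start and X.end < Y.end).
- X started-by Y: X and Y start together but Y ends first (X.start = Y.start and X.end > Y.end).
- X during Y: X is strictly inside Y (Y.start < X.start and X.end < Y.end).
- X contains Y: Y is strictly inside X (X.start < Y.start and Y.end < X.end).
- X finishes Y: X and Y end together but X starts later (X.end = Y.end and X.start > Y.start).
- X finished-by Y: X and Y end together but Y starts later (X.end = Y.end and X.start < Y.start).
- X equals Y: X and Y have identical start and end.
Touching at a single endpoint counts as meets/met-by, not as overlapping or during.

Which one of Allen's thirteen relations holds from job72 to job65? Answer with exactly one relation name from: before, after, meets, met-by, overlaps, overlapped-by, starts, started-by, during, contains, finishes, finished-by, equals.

before

job72 = [Tue 06:00, Wed 05:00]; job65 = [Thu 09:00, Sun 09:00].
Compare endpoints: job72.start < job65.start, job72.start < job65.end, job72.end < job65.start, job72.end < job65.end.
That pattern is 'before'.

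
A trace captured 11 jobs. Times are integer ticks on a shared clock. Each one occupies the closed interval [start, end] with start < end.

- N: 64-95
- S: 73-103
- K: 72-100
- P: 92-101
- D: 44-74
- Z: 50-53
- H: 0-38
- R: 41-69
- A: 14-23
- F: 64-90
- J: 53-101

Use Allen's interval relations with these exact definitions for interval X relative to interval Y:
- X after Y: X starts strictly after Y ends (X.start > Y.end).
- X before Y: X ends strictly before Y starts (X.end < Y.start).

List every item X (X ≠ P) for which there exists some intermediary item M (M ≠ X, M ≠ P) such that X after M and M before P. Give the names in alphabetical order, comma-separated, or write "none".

Target P = [92, 101].
Intermediaries M with M before P: A, D, F, H, R, Z.
Via A — items with X after A: D, F, J, K, N, R, S, Z.
Via D — items with X after D: none.
Via F — items with X after F: none.
Via H — items with X after H: D, F, J, K, N, R, S, Z.
Via R — items with X after R: K, S.
Via Z — items with X after Z: F, K, N, S.
Union: D, F, J, K, N, R, S, Z.

D, F, J, K, N, R, S, Z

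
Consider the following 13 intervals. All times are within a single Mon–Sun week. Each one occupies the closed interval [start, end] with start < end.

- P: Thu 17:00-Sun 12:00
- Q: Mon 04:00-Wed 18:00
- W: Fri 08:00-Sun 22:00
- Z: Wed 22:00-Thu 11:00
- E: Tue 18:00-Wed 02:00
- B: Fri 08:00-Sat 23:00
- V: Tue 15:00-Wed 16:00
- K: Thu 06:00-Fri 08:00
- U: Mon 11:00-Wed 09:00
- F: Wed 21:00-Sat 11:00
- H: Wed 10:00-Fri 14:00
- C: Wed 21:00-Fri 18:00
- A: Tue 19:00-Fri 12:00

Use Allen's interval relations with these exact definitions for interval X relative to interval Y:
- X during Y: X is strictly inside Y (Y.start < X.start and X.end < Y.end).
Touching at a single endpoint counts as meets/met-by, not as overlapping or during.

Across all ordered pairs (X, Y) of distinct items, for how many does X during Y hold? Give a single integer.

Checking all 156 ordered pairs for relation 'during'; matching pairs in alphabetical order:
(B, P): B during P ✓
(E, Q): E during Q ✓
(E, U): E during U ✓
(E, V): E during V ✓
(K, A): K during A ✓
(K, C): K during C ✓
(K, F): K during F ✓
(K, H): K during H ✓
(U, Q): U during Q ✓
(V, Q): V during Q ✓
(Z, A): Z during A ✓
(Z, C): Z during C ✓
(Z, F): Z during F ✓
(Z, H): Z during H ✓
Count: 14.

14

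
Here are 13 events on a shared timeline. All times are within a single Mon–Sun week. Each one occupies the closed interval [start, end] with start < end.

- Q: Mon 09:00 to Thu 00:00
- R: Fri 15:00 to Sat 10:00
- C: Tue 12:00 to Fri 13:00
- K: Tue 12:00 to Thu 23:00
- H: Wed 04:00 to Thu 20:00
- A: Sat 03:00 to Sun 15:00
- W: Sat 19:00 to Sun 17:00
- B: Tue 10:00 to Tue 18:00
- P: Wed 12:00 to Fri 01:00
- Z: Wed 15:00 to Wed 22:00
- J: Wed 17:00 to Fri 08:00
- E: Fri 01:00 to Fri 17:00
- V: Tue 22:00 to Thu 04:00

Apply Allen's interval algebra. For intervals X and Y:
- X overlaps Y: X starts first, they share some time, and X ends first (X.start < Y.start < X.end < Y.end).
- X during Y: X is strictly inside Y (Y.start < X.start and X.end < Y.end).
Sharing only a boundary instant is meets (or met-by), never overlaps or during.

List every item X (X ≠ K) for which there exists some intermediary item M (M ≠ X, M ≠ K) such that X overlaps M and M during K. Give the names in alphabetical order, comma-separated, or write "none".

Target K = [Tue 12:00, Thu 23:00].
Intermediaries M with M during K: H, V, Z.
Via H — items with X overlaps H: Q, V.
Via V — items with X overlaps V: Q.
Via Z — items with X overlaps Z: none.
Union: Q, V.

Q, V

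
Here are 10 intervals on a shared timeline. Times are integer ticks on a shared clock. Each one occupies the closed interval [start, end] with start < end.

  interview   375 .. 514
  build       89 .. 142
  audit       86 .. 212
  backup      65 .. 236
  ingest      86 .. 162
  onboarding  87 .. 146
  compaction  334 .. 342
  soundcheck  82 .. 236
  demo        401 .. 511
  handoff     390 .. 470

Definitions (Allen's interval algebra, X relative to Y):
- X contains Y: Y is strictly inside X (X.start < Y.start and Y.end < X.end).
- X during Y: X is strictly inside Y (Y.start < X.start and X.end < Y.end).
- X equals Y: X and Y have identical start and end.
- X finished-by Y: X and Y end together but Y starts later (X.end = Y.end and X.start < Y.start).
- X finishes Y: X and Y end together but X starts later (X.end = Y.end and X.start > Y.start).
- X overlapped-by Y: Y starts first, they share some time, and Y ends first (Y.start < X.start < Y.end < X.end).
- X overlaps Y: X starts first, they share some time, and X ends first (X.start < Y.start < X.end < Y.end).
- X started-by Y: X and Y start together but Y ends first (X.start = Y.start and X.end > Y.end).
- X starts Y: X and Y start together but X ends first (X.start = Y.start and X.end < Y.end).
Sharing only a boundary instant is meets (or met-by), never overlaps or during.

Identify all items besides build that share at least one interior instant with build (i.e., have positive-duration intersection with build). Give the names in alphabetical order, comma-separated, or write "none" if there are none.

Target build = [89, 142].
audit [86, 212] → contains → yes.
backup [65, 236] → contains → yes.
compaction [334, 342] → after → no.
demo [401, 511] → after → no.
handoff [390, 470] → after → no.
ingest [86, 162] → contains → yes.
interview [375, 514] → after → no.
onboarding [87, 146] → contains → yes.
soundcheck [82, 236] → contains → yes.
Result: audit, backup, ingest, onboarding, soundcheck.

audit, backup, ingest, onboarding, soundcheck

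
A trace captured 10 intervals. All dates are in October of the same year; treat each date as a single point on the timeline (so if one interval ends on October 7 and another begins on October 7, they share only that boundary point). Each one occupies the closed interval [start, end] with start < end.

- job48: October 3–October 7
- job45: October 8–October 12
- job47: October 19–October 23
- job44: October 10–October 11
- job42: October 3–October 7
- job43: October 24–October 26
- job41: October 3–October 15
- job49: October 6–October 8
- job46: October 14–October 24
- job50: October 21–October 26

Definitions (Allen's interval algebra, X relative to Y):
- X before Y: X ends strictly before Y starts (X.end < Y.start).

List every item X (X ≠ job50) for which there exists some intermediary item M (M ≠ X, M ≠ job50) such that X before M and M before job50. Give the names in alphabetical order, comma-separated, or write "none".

job42, job48, job49

Target job50 = [October 21, October 26].
Intermediaries M with M before job50: job41, job42, job44, job45, job48, job49.
Via job41 — items with X before job41: none.
Via job42 — items with X before job42: none.
Via job44 — items with X before job44: job42, job48, job49.
Via job45 — items with X before job45: job42, job48.
Via job48 — items with X before job48: none.
Via job49 — items with X before job49: none.
Union: job42, job48, job49.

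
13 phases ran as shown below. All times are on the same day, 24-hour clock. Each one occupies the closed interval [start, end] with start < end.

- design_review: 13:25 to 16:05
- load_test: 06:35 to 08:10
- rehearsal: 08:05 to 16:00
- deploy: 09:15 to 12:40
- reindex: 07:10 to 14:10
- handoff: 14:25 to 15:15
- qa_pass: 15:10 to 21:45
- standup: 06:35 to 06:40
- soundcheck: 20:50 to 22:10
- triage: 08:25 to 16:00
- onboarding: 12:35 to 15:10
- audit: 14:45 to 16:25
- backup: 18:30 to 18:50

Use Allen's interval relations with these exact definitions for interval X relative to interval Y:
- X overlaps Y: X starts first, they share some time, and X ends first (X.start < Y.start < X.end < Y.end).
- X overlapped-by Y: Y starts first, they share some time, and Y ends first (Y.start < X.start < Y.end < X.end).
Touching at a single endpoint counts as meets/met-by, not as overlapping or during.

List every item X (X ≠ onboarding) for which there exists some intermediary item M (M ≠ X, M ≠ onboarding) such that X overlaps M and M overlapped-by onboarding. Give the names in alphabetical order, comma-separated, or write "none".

design_review, handoff, rehearsal, reindex, triage

Target onboarding = [12:35, 15:10].
Intermediaries M with M overlapped-by onboarding: audit, design_review, handoff.
Via audit — items with X overlaps audit: design_review, handoff, rehearsal, triage.
Via design_review — items with X overlaps design_review: rehearsal, reindex, triage.
Via handoff — items with X overlaps handoff: none.
Union: design_review, handoff, rehearsal, reindex, triage.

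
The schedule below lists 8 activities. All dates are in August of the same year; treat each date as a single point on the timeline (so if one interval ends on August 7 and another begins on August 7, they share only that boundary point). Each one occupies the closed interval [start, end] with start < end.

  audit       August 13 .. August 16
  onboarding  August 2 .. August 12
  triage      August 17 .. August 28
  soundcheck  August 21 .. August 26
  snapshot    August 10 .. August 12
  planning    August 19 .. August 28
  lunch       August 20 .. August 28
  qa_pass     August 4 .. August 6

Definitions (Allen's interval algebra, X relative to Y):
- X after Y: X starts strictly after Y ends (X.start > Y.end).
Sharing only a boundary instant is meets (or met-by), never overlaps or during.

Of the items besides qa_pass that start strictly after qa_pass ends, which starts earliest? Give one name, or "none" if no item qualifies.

snapshot

Target qa_pass = [August 4, August 6].
audit [August 13, August 16] → after → candidate.
lunch [August 20, August 28] → after → candidate.
onboarding [August 2, August 12] → contains → excluded.
planning [August 19, August 28] → after → candidate.
snapshot [August 10, August 12] → after → candidate.
soundcheck [August 21, August 26] → after → candidate.
triage [August 17, August 28] → after → candidate.
Among candidates, earliest start is August 10 → snapshot.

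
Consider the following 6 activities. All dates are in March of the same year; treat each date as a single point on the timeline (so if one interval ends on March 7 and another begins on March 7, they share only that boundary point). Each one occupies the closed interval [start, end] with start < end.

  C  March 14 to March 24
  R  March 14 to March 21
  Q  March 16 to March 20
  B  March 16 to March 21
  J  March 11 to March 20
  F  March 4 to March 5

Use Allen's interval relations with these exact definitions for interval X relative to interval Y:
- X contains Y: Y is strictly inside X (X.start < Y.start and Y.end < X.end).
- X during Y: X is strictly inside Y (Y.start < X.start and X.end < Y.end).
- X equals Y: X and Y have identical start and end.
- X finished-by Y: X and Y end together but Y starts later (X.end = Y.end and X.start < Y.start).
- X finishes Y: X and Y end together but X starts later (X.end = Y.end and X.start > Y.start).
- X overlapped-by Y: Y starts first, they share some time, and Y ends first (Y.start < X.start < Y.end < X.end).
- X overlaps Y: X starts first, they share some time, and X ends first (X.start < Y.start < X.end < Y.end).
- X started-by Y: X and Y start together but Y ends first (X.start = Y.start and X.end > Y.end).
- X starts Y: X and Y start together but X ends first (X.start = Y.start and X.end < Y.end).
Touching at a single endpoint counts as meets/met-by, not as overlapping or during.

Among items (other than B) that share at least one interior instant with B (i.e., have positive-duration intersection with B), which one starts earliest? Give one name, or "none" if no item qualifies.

J

Target B = [March 16, March 21].
C [March 14, March 24] → contains → candidate.
F [March 4, March 5] → before → excluded.
J [March 11, March 20] → overlaps → candidate.
Q [March 16, March 20] → starts → candidate.
R [March 14, March 21] → finished-by → candidate.
Among candidates, earliest start is March 11 → J.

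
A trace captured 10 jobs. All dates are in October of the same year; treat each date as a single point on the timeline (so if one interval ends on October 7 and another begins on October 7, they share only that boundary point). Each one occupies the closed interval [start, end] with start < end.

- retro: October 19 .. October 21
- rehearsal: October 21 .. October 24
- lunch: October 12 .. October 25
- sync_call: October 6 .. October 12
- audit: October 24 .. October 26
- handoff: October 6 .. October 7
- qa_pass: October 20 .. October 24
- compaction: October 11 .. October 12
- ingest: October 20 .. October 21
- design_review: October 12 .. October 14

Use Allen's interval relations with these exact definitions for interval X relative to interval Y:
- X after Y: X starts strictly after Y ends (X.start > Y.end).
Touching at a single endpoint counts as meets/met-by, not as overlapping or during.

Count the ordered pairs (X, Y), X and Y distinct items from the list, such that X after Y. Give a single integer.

Checking all 90 ordered pairs for relation 'after'; matching pairs in alphabetical order:
(audit, compaction): audit after compaction ✓
(audit, design_review): audit after design_review ✓
(audit, handoff): audit after handoff ✓
(audit, ingest): audit after ingest ✓
(audit, retro): audit after retro ✓
(audit, sync_call): audit after sync_call ✓
(compaction, handoff): compaction after handoff ✓
(design_review, handoff): design_review after handoff ✓
(ingest, compaction): ingest after compaction ✓
(ingest, design_review): ingest after design_review ✓
(ingest, handoff): ingest after handoff ✓
(ingest, sync_call): ingest after sync_call ✓
(lunch, handoff): lunch after handoff ✓
(qa_pass, compaction): qa_pass after compaction ✓
(qa_pass, design_review): qa_pass after design_review ✓
(qa_pass, handoff): qa_pass after handoff ✓
(qa_pass, sync_call): qa_pass after sync_call ✓
(rehearsal, compaction): rehearsal after compaction ✓
(rehearsal, design_review): rehearsal after design_review ✓
(rehearsal, handoff): rehearsal after handoff ✓
(rehearsal, sync_call): rehearsal after sync_call ✓
(retro, compaction): retro after compaction ✓
(retro, design_review): retro after design_review ✓
(retro, handoff): retro after handoff ✓
... plus 1 further pairs not listed.
Count: 25.

25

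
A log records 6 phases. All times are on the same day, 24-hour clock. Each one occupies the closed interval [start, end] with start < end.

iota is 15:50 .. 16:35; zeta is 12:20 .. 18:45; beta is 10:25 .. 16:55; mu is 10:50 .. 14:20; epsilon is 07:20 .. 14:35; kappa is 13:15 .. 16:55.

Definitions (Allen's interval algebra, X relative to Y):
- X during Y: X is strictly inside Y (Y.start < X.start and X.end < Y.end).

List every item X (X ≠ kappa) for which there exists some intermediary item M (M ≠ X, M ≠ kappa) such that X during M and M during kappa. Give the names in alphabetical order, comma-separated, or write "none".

none

Target kappa = [13:15, 16:55].
Intermediaries M with M during kappa: iota.
Via iota — items with X during iota: none.
Union: none.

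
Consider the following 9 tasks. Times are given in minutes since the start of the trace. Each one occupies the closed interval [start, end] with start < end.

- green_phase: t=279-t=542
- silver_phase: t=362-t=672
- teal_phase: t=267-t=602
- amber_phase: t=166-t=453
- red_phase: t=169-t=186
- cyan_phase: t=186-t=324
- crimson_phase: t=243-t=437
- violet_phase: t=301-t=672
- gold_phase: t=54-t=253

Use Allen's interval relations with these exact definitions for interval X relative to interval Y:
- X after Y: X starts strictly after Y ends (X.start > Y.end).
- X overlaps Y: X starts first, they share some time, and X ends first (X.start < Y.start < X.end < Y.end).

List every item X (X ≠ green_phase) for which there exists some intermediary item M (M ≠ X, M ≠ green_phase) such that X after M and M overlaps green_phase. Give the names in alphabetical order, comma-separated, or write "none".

silver_phase

Target green_phase = [t=279, t=542].
Intermediaries M with M overlaps green_phase: amber_phase, crimson_phase, cyan_phase.
Via amber_phase — items with X after amber_phase: none.
Via crimson_phase — items with X after crimson_phase: none.
Via cyan_phase — items with X after cyan_phase: silver_phase.
Union: silver_phase.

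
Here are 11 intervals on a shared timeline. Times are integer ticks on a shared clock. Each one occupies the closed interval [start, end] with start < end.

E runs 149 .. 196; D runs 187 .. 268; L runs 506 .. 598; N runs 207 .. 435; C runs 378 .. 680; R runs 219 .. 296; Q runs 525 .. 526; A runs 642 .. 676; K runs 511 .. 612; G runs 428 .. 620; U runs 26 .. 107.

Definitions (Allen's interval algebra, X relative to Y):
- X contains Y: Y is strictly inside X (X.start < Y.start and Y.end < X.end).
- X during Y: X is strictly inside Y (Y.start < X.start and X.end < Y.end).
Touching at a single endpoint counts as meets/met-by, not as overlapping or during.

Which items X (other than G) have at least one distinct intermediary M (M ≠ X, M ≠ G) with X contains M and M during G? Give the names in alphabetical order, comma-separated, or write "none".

C, K, L

Target G = [428, 620].
Intermediaries M with M during G: K, L, Q.
Via K — items with X contains K: C.
Via L — items with X contains L: C.
Via Q — items with X contains Q: C, K, L.
Union: C, K, L.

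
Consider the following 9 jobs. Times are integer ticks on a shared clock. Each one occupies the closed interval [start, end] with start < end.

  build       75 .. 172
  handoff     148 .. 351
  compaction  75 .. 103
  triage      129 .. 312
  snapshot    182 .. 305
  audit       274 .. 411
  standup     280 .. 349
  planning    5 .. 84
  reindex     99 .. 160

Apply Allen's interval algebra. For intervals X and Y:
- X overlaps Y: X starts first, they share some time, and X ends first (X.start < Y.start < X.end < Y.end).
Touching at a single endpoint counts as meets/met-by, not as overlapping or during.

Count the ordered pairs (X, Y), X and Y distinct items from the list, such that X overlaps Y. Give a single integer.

13

Checking all 72 ordered pairs for relation 'overlaps'; matching pairs in alphabetical order:
(build, handoff): build overlaps handoff ✓
(build, triage): build overlaps triage ✓
(compaction, reindex): compaction overlaps reindex ✓
(handoff, audit): handoff overlaps audit ✓
(planning, build): planning overlaps build ✓
(planning, compaction): planning overlaps compaction ✓
(reindex, handoff): reindex overlaps handoff ✓
(reindex, triage): reindex overlaps triage ✓
(snapshot, audit): snapshot overlaps audit ✓
(snapshot, standup): snapshot overlaps standup ✓
(triage, audit): triage overlaps audit ✓
(triage, handoff): triage overlaps handoff ✓
(triage, standup): triage overlaps standup ✓
Count: 13.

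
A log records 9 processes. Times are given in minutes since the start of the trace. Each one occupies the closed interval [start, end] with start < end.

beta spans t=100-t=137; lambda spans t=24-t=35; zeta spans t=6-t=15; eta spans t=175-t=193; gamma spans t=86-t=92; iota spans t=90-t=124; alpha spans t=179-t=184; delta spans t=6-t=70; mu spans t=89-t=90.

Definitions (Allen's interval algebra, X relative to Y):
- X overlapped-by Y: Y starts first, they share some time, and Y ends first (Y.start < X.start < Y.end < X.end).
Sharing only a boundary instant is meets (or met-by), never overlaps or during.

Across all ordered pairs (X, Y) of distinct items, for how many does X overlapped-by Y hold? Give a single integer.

Checking all 72 ordered pairs for relation 'overlapped-by'; matching pairs in alphabetical order:
(beta, iota): beta overlapped-by iota ✓
(iota, gamma): iota overlapped-by gamma ✓
Count: 2.

2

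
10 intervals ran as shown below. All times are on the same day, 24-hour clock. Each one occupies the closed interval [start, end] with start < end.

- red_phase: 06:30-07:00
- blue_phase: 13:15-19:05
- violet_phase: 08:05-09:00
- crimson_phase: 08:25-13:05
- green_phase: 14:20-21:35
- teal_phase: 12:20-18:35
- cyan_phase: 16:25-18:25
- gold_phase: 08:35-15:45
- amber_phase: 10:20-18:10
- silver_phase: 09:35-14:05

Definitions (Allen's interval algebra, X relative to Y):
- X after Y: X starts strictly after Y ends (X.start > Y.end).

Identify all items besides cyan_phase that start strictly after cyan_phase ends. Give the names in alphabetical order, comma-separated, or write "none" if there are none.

Target cyan_phase = [16:25, 18:25].
amber_phase [10:20, 18:10] → overlaps → no.
blue_phase [13:15, 19:05] → contains → no.
crimson_phase [08:25, 13:05] → before → no.
gold_phase [08:35, 15:45] → before → no.
green_phase [14:20, 21:35] → contains → no.
red_phase [06:30, 07:00] → before → no.
silver_phase [09:35, 14:05] → before → no.
teal_phase [12:20, 18:35] → contains → no.
violet_phase [08:05, 09:00] → before → no.
Result: none.

none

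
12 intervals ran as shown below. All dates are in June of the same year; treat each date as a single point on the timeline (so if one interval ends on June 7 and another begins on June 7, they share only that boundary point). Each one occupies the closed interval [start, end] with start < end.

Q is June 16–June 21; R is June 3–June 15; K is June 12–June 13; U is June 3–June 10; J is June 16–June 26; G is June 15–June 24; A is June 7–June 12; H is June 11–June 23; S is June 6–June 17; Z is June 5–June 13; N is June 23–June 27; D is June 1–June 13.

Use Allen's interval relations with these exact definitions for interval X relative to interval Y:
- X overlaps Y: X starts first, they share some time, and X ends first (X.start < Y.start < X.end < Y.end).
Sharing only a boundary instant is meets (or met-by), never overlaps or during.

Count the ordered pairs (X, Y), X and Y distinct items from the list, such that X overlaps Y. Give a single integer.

20

Checking all 132 ordered pairs for relation 'overlaps'; matching pairs in alphabetical order:
(A, H): A overlaps H ✓
(D, H): D overlaps H ✓
(D, R): D overlaps R ✓
(D, S): D overlaps S ✓
(G, J): G overlaps J ✓
(G, N): G overlaps N ✓
(H, G): H overlaps G ✓
(H, J): H overlaps J ✓
(J, N): J overlaps N ✓
(R, H): R overlaps H ✓
(R, S): R overlaps S ✓
(S, G): S overlaps G ✓
(S, H): S overlaps H ✓
(S, J): S overlaps J ✓
(S, Q): S overlaps Q ✓
(U, A): U overlaps A ✓
(U, S): U overlaps S ✓
(U, Z): U overlaps Z ✓
(Z, H): Z overlaps H ✓
(Z, S): Z overlaps S ✓
Count: 20.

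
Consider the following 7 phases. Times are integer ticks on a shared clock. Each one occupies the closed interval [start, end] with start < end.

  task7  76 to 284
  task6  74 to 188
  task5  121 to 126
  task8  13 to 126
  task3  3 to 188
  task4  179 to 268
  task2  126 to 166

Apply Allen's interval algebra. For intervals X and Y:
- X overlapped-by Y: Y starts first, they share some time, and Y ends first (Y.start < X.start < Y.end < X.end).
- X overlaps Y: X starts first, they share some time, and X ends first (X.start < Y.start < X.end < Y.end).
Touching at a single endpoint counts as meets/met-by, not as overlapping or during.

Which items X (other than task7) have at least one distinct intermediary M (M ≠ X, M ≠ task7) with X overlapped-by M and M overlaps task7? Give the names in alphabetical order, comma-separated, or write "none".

task4, task6

Target task7 = [76, 284].
Intermediaries M with M overlaps task7: task3, task6, task8.
Via task3 — items with X overlapped-by task3: task4.
Via task6 — items with X overlapped-by task6: task4.
Via task8 — items with X overlapped-by task8: task6.
Union: task4, task6.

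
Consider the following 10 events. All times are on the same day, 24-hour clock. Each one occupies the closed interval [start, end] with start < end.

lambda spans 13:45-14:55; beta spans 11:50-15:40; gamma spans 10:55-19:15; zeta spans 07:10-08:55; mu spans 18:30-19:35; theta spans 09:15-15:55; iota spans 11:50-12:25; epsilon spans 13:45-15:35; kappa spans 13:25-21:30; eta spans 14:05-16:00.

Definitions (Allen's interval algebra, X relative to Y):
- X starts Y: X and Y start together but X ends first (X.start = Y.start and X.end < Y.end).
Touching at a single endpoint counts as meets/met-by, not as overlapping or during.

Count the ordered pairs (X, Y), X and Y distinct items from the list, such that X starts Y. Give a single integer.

Checking all 90 ordered pairs for relation 'starts'; matching pairs in alphabetical order:
(iota, beta): iota starts beta ✓
(lambda, epsilon): lambda starts epsilon ✓
Count: 2.

2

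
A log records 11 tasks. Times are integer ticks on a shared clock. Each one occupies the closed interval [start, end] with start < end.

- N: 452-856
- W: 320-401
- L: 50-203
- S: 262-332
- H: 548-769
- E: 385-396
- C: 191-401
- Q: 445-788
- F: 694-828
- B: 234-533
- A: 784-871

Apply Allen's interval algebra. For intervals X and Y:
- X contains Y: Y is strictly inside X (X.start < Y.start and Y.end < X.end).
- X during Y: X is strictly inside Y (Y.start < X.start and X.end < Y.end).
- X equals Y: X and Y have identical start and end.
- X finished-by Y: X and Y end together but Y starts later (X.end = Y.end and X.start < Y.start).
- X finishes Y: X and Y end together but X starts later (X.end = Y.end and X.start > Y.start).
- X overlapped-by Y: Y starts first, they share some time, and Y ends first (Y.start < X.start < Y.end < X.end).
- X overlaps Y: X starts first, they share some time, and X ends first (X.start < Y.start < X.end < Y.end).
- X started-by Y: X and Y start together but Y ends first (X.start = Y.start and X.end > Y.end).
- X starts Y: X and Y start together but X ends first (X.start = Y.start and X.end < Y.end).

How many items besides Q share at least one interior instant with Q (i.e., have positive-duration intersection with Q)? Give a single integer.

Target Q = [445, 788].
A [784, 871] → overlapped-by → counts.
B [234, 533] → overlaps → counts.
C [191, 401] → before → no.
E [385, 396] → before → no.
F [694, 828] → overlapped-by → counts.
H [548, 769] → during → counts.
L [50, 203] → before → no.
N [452, 856] → overlapped-by → counts.
S [262, 332] → before → no.
W [320, 401] → before → no.
Total: 5.

5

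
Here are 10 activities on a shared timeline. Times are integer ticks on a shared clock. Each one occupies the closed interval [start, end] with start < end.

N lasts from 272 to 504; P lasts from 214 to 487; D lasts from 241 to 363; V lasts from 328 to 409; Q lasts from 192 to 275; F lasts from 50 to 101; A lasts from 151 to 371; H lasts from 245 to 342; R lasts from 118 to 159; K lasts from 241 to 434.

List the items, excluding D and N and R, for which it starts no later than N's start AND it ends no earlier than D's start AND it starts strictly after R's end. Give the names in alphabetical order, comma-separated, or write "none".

Conditions: its start is no later than N's start (X.start <= 272) AND its end is no earlier than D's start (X.end >= 241) AND its start is strictly after R's end (X.start > 159).
A: start 151 <= 272? ✓; end 371 >= 241? ✓; start 151 > 159? ✗ → no.
F: start 50 <= 272? ✓; end 101 >= 241? ✗; start 50 > 159? ✗ → no.
H: start 245 <= 272? ✓; end 342 >= 241? ✓; start 245 > 159? ✓ → yes.
K: start 241 <= 272? ✓; end 434 >= 241? ✓; start 241 > 159? ✓ → yes.
P: start 214 <= 272? ✓; end 487 >= 241? ✓; start 214 > 159? ✓ → yes.
Q: start 192 <= 272? ✓; end 275 >= 241? ✓; start 192 > 159? ✓ → yes.
V: start 328 <= 272? ✗; end 409 >= 241? ✓; start 328 > 159? ✓ → no.
Result: H, K, P, Q.

H, K, P, Q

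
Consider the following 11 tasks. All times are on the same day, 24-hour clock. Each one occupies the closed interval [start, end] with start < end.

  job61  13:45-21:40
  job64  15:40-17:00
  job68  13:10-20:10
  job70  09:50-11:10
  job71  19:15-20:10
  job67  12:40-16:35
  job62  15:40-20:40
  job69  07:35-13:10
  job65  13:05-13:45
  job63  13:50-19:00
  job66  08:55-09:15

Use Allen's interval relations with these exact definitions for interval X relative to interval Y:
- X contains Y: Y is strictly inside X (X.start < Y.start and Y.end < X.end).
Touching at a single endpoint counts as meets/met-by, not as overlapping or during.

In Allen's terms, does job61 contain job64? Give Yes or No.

job61 = [13:45, 21:40], job64 = [15:40, 17:00].
Actual relation of job61 to job64: contains.
Asked whether 'contains' holds → Yes.

Yes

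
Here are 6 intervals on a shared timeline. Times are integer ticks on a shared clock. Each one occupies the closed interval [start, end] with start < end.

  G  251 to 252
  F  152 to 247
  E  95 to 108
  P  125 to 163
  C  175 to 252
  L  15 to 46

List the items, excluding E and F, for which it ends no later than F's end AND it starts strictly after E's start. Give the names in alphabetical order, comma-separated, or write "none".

P

Conditions: its end is no later than F's end (X.end <= 247) AND its start is strictly after E's start (X.start > 95).
C: end 252 <= 247? ✗; start 175 > 95? ✓ → no.
G: end 252 <= 247? ✗; start 251 > 95? ✓ → no.
L: end 46 <= 247? ✓; start 15 > 95? ✗ → no.
P: end 163 <= 247? ✓; start 125 > 95? ✓ → yes.
Result: P.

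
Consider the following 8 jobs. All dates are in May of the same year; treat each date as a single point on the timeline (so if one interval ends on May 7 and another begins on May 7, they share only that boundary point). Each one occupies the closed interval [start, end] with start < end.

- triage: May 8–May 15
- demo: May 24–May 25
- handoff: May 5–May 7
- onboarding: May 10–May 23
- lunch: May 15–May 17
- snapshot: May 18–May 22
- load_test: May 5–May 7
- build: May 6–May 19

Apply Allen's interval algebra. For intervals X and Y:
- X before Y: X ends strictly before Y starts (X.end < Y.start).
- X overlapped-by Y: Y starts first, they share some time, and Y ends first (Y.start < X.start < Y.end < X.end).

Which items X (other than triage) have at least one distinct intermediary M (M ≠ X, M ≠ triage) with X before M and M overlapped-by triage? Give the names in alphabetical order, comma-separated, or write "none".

Target triage = [May 8, May 15].
Intermediaries M with M overlapped-by triage: onboarding.
Via onboarding — items with X before onboarding: handoff, load_test.
Union: handoff, load_test.

handoff, load_test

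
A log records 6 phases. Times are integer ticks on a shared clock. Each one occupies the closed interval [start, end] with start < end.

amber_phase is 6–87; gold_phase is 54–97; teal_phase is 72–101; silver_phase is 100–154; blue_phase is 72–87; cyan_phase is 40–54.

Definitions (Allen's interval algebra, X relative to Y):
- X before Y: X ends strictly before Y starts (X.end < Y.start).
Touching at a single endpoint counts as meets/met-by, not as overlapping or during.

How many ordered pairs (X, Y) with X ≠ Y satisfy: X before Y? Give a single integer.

Checking all 30 ordered pairs for relation 'before'; matching pairs in alphabetical order:
(amber_phase, silver_phase): amber_phase before silver_phase ✓
(blue_phase, silver_phase): blue_phase before silver_phase ✓
(cyan_phase, blue_phase): cyan_phase before blue_phase ✓
(cyan_phase, silver_phase): cyan_phase before silver_phase ✓
(cyan_phase, teal_phase): cyan_phase before teal_phase ✓
(gold_phase, silver_phase): gold_phase before silver_phase ✓
Count: 6.

6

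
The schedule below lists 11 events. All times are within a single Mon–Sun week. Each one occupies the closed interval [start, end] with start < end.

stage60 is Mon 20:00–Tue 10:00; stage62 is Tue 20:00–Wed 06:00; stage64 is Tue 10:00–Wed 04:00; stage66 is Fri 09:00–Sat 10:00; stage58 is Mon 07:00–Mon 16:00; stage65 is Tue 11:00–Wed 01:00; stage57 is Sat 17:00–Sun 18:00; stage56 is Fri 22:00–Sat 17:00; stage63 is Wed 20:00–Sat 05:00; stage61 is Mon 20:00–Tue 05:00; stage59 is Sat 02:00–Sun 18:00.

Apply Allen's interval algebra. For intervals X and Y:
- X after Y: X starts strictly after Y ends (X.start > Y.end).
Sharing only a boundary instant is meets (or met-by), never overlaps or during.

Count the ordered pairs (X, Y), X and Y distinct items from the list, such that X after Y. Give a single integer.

Checking all 110 ordered pairs for relation 'after'; matching pairs in alphabetical order:
(stage56, stage58): stage56 after stage58 ✓
(stage56, stage60): stage56 after stage60 ✓
(stage56, stage61): stage56 after stage61 ✓
(stage56, stage62): stage56 after stage62 ✓
(stage56, stage64): stage56 after stage64 ✓
(stage56, stage65): stage56 after stage65 ✓
(stage57, stage58): stage57 after stage58 ✓
(stage57, stage60): stage57 after stage60 ✓
(stage57, stage61): stage57 after stage61 ✓
(stage57, stage62): stage57 after stage62 ✓
(stage57, stage63): stage57 after stage63 ✓
(stage57, stage64): stage57 after stage64 ✓
(stage57, stage65): stage57 after stage65 ✓
(stage57, stage66): stage57 after stage66 ✓
(stage59, stage58): stage59 after stage58 ✓
(stage59, stage60): stage59 after stage60 ✓
(stage59, stage61): stage59 after stage61 ✓
(stage59, stage62): stage59 after stage62 ✓
(stage59, stage64): stage59 after stage64 ✓
(stage59, stage65): stage59 after stage65 ✓
(stage60, stage58): stage60 after stage58 ✓
(stage61, stage58): stage61 after stage58 ✓
(stage62, stage58): stage62 after stage58 ✓
(stage62, stage60): stage62 after stage60 ✓
... plus 18 further pairs not listed.
Count: 42.

42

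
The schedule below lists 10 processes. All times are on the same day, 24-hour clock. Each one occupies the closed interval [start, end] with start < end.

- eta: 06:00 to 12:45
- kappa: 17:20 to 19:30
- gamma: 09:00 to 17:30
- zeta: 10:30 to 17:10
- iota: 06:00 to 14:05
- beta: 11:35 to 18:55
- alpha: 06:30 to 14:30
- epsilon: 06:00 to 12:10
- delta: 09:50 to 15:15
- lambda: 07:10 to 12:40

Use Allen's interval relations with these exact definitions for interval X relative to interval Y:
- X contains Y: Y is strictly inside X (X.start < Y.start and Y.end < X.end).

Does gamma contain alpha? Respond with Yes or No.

No

gamma = [09:00, 17:30], alpha = [06:30, 14:30].
Actual relation of gamma to alpha: overlapped-by.
Asked whether 'contains' holds → No.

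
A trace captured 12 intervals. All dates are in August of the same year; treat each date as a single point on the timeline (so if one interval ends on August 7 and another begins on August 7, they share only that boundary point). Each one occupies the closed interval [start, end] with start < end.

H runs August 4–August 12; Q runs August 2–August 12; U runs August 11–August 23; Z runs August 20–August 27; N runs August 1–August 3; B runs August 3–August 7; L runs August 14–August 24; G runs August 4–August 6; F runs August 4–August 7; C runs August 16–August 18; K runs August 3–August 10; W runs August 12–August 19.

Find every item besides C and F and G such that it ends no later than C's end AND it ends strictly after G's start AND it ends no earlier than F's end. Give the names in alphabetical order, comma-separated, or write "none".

Conditions: its end is no later than C's end (X.end <= August 18) AND its end is strictly after G's start (X.end > August 4) AND its end is no earlier than F's end (X.end >= August 7).
B: end August 7 <= August 18? ✓; end August 7 > August 4? ✓; end August 7 >= August 7? ✓ → yes.
H: end August 12 <= August 18? ✓; end August 12 > August 4? ✓; end August 12 >= August 7? ✓ → yes.
K: end August 10 <= August 18? ✓; end August 10 > August 4? ✓; end August 10 >= August 7? ✓ → yes.
L: end August 24 <= August 18? ✗; end August 24 > August 4? ✓; end August 24 >= August 7? ✓ → no.
N: end August 3 <= August 18? ✓; end August 3 > August 4? ✗; end August 3 >= August 7? ✗ → no.
Q: end August 12 <= August 18? ✓; end August 12 > August 4? ✓; end August 12 >= August 7? ✓ → yes.
U: end August 23 <= August 18? ✗; end August 23 > August 4? ✓; end August 23 >= August 7? ✓ → no.
W: end August 19 <= August 18? ✗; end August 19 > August 4? ✓; end August 19 >= August 7? ✓ → no.
Z: end August 27 <= August 18? ✗; end August 27 > August 4? ✓; end August 27 >= August 7? ✓ → no.
Result: B, H, K, Q.

B, H, K, Q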